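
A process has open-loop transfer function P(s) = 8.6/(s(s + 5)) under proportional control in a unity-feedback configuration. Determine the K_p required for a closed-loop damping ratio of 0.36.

Closed-loop characteristic equation: s² + 5s + K_p·8.6 = 0.
So ω_n = √(8.6K_p) and 2ζω_n = 5, giving ζ = 5/(2√(8.6K_p)).
Setting ζ = 0.36: √(8.6K_p) = 5/(2·0.36) = 6.944, so K_p = 48.23/8.6 = 5.61.

K_p = 5.61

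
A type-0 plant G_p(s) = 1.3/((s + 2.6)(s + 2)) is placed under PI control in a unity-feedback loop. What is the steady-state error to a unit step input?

0

The PI controller's integrator makes the forward path type 1, so e_ss to a step is zero.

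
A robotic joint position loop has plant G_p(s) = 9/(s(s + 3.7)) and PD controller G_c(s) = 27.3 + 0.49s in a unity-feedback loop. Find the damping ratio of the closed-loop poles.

Forward path: (27.3 + 0.49s)·9/(s(s+3.7)). The closed-loop characteristic equation is s² + (3.7 + 9·0.49)s + 9·27.3 = 0.
That is s² + 8.11s + 245.7 = 0, so ω_n = 15.67 rad/s and ζ = 8.11/(2·15.67) = 0.2587.

ζ = 0.259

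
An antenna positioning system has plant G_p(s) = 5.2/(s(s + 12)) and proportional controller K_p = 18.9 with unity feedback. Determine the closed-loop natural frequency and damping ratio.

ω_n = 9.91 rad/s, ζ = 0.605

With unity feedback the closed-loop characteristic equation is s² + 12s + 18.9·5.2 = s² + 12s + 98.28 = 0.
Matching s² + 2ζω_n s + ω_n²: ω_n = √98.28 = 9.914 rad/s and 2ζω_n = 12, so ζ = 12/(2·9.914) = 0.605.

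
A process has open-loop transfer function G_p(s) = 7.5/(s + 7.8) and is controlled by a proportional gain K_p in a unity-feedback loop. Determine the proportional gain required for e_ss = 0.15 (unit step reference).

K_p = 5.89

The loop is type 0, so e_ss(step) = 1/(1 + K_pos) with K_pos = K_p·G_p(0).
G_p(0) = 0.9615. Require 1/(1 + K_p·0.9615) = 0.15, so 1 + 0.9615·K_p = 6.667.
K_p = (6.667 − 1)/0.9615 = 5.89.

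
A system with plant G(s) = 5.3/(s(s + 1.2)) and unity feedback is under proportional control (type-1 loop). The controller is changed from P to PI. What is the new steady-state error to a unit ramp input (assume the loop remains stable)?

The integrator raises the loop to type 2, so K_v → ∞ and e_ss to a ramp is zero.

0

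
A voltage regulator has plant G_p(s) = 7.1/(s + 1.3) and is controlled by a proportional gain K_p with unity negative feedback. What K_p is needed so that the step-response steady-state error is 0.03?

The loop is type 0, so e_ss(step) = 1/(1 + K_pos) with K_pos = K_p·G_p(0).
G_p(0) = 5.462. Require 1/(1 + K_p·5.462) = 0.03, so 1 + 5.462·K_p = 33.33.
K_p = (33.33 − 1)/5.462 = 5.92.

K_p = 5.92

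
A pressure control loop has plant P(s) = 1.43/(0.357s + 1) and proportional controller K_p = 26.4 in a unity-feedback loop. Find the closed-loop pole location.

s = -108.5

Closed loop: T(s) = K_p·P/(1+K_p·P) = 37.75/(0.357s + 1 + 37.75), with pole at s = −(1 + 37.75)/0.357 = −108.5.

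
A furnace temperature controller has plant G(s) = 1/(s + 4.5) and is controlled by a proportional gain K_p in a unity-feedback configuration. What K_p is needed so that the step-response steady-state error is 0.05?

K_p = 85.5

The loop is type 0, so e_ss(step) = 1/(1 + K_pos) with K_pos = K_p·G(0).
G(0) = 0.2222. Require 1/(1 + K_p·0.2222) = 0.05, so 1 + 0.2222·K_p = 20.
K_p = (20 − 1)/0.2222 = 85.5.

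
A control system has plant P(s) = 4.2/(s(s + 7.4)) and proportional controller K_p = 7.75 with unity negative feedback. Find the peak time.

T_p = 0.723 s

From 1 + K_pP(s) = 0: s² + 7.4s + 32.55 = 0 ⇒ ω_n = 5.705, ζ = 0.6485.
Damped frequency ω_d = ω_n√(1−ζ²) = 4.343 rad/s, so peak time T_p = π/ω_d = 0.723 s.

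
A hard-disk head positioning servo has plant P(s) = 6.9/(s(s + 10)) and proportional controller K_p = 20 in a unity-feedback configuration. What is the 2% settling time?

The closed-loop denominator s² + 10s + 138 gives ω_n = √138 = 11.75 and ζ = 10/(2ω_n) = 0.4256.
2% settling time T_s ≈ 4/(ζω_n) = 4/5 = 0.8 s.

T_s ≈ 0.8 s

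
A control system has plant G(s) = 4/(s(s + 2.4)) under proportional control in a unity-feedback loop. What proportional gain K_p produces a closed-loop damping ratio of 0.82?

Closed-loop characteristic equation: s² + 2.4s + K_p·4 = 0.
So ω_n = √(4K_p) and 2ζω_n = 2.4, giving ζ = 2.4/(2√(4K_p)).
Setting ζ = 0.82: √(4K_p) = 2.4/(2·0.82) = 1.463, so K_p = 2.142/4 = 0.535.

K_p = 0.535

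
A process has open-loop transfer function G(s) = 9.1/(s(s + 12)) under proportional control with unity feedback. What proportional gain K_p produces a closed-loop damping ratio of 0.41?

K_p = 23.5

Closed-loop characteristic equation: s² + 12s + K_p·9.1 = 0.
So ω_n = √(9.1K_p) and 2ζω_n = 12, giving ζ = 12/(2√(9.1K_p)).
Setting ζ = 0.41: √(9.1K_p) = 12/(2·0.41) = 14.63, so K_p = 214.2/9.1 = 23.5.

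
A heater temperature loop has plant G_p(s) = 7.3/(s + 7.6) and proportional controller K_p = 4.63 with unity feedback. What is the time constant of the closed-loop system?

τ = 0.0242 s

Closed-loop transfer function: T(s) = K_p·G_p(s)/(1 + K_p·G_p(s)) = 33.8/(s + 7.6 + 33.8) = 33.8/(s + 41.4).
Time constant τ = 1/41.4 = 0.0242 s.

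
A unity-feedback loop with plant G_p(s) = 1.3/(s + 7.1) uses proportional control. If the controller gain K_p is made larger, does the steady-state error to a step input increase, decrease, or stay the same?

e_ss = 1/(1 + K_p·G_p(0)); a larger K_p raises the denominator, so e_ss decreases.

decrease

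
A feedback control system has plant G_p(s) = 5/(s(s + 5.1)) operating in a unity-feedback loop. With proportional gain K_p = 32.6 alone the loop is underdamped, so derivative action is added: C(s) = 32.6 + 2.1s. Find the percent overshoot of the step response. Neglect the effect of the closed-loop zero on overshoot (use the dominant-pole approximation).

Forward path: (32.6 + 2.1s)·5/(s(s+5.1)). The closed-loop characteristic equation is s² + (5.1 + 5·2.1)s + 5·32.6 = 0.
That is s² + 15.6s + 163 = 0, so ω_n = 12.77 rad/s and ζ = 15.6/(2·12.77) = 0.6109.
%OS = 100·exp(−πζ/√(1−ζ²)) = 8.85%.

8.85%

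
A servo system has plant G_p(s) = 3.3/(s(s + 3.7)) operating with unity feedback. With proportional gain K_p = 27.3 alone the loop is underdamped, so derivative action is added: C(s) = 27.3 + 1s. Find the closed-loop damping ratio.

Forward path: (27.3 + 1s)·3.3/(s(s+3.7)). The closed-loop characteristic equation is s² + (3.7 + 3.3·1)s + 3.3·27.3 = 0.
That is s² + 7s + 90.09 = 0, so ω_n = 9.492 rad/s and ζ = 7/(2·9.492) = 0.3687.

ζ = 0.369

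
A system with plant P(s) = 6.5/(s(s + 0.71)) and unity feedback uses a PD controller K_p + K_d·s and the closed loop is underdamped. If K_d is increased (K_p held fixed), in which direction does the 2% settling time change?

decrease

Characteristic equation s² + (0.71 + 6.5K_d)s + 6.5K_p = 0: raising K_d increases ζω_n = (0.71+6.5K_d)/2 while the loop stays underdamped, so T_s ≈ 4/(ζω_n) decreases.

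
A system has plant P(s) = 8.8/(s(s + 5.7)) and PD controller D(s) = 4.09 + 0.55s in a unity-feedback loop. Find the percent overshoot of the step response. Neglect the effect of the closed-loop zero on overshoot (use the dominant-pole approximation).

0.31%

Forward path: (4.09 + 0.55s)·8.8/(s(s+5.7)). The closed-loop characteristic equation is s² + (5.7 + 8.8·0.55)s + 8.8·4.09 = 0.
That is s² + 10.54s + 35.99 = 0, so ω_n = 5.999 rad/s and ζ = 10.54/(2·5.999) = 0.8784.
%OS = 100·exp(−πζ/√(1−ζ²)) = 0.31%.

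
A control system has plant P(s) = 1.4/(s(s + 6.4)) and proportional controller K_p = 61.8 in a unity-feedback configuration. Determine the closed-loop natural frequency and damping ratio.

1 + K_p·P(s) = 0 gives s² + 6.4s + 86.52 = 0.
Matching s² + 2ζω_n s + ω_n²: ω_n = √86.52 = 9.302 rad/s and 2ζω_n = 6.4, so ζ = 6.4/(2·9.302) = 0.344.

ω_n = 9.3 rad/s, ζ = 0.344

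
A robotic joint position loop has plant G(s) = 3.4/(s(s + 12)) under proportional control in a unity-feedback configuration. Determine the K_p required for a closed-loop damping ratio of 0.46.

Closed-loop characteristic equation: s² + 12s + K_p·3.4 = 0.
So ω_n = √(3.4K_p) and 2ζω_n = 12, giving ζ = 12/(2√(3.4K_p)).
Setting ζ = 0.46: √(3.4K_p) = 12/(2·0.46) = 13.04, so K_p = 170.1/3.4 = 50.

K_p = 50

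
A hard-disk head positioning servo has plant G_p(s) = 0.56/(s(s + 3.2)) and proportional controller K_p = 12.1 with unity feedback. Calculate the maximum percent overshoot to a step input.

8.65%

The closed-loop denominator s² + 3.2s + 6.776 gives ω_n = √6.776 = 2.603 and ζ = 3.2/(2ω_n) = 0.6147.
%OS = 100·exp(−πζ/√(1−ζ²)) = 100·exp(−π·0.6147/√0.6222) = 8.65%.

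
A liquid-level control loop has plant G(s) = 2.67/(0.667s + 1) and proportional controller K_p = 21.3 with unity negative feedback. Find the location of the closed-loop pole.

s = -86.76

Closed loop: T(s) = K_p·G/(1+K_p·G) = 56.87/(0.667s + 1 + 56.87), with pole at s = −(1 + 56.87)/0.667 = −86.76.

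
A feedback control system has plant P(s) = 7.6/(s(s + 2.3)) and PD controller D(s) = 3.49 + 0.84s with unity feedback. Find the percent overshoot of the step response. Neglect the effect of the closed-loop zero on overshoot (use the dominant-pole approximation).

Forward path: (3.49 + 0.84s)·7.6/(s(s+2.3)). The closed-loop characteristic equation is s² + (2.3 + 7.6·0.84)s + 7.6·3.49 = 0.
That is s² + 8.684s + 26.52 = 0, so ω_n = 5.15 rad/s and ζ = 8.684/(2·5.15) = 0.8431.
%OS = 100·exp(−πζ/√(1−ζ²)) = 0.726%.

0.726%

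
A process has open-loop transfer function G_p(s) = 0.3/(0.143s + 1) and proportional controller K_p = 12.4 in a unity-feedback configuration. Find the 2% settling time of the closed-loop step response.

Closed loop: T(s) = K_p·G_p/(1+K_p·G_p) = 3.72/(0.143s + 1 + 3.72), with pole at s = −(1 + 3.72)/0.143 = −33.01.
τ = 1/33.01 = 0.0303 s, so 2% settling time ≈ 4τ = 0.121 s.

T_s ≈ 0.121 s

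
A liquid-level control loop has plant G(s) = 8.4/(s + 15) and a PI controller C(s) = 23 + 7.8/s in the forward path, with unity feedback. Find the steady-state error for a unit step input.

0

The open loop C(s)G(s) has a pole at the origin (type 1), so the static position error constant is infinite and e_ss = 1/(1+∞) = 0.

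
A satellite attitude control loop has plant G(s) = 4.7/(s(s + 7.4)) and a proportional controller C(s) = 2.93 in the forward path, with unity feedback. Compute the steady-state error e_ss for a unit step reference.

0

The open loop C(s)G(s) has a pole at the origin (type 1), so the static position error constant is infinite and e_ss = 1/(1+∞) = 0.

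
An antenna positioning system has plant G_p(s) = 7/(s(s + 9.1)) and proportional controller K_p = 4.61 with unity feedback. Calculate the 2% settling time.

T_s ≈ 0.879 s

The closed-loop denominator s² + 9.1s + 32.27 gives ω_n = √32.27 = 5.681 and ζ = 9.1/(2ω_n) = 0.801.
2% settling time T_s ≈ 4/(ζω_n) = 4/4.55 = 0.879 s.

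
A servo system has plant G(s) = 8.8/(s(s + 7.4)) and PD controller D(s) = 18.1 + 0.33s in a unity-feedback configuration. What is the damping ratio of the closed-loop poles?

ζ = 0.408

Forward path: (18.1 + 0.33s)·8.8/(s(s+7.4)). The closed-loop characteristic equation is s² + (7.4 + 8.8·0.33)s + 8.8·18.1 = 0.
That is s² + 10.3s + 159.3 = 0, so ω_n = 12.62 rad/s and ζ = 10.3/(2·12.62) = 0.4082.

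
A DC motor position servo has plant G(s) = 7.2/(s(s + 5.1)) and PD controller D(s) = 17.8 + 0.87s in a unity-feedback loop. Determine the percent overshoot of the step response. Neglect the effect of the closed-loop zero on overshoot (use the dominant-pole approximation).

Forward path: (17.8 + 0.87s)·7.2/(s(s+5.1)). The closed-loop characteristic equation is s² + (5.1 + 7.2·0.87)s + 7.2·17.8 = 0.
That is s² + 11.36s + 128.2 = 0, so ω_n = 11.32 rad/s and ζ = 11.36/(2·11.32) = 0.5019.
%OS = 100·exp(−πζ/√(1−ζ²)) = 16.2%.

16.2%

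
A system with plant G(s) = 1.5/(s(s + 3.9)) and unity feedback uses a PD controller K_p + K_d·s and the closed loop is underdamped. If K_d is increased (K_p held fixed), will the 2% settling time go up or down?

Characteristic equation s² + (3.9 + 1.5K_d)s + 1.5K_p = 0: raising K_d increases ζω_n = (3.9+1.5K_d)/2 while the loop stays underdamped, so T_s ≈ 4/(ζω_n) decreases.

decrease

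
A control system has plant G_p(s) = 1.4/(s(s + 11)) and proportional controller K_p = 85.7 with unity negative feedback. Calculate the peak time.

T_p = 0.332 s

From 1 + K_pG_p(s) = 0: s² + 11s + 120 = 0 ⇒ ω_n = 10.95, ζ = 0.5021.
Damped frequency ω_d = ω_n√(1−ζ²) = 9.473 rad/s, so peak time T_p = π/ω_d = 0.332 s.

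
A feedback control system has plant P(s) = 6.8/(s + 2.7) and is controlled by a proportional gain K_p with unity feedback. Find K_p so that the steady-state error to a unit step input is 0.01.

Steady-state error for a unit step on this type-0 loop is 1/(1 + K_p·P(0)).
P(0) = 2.519. Require 1/(1 + K_p·2.519) = 0.01, so 1 + 2.519·K_p = 100.
K_p = (100 − 1)/2.519 = 39.3.

K_p = 39.3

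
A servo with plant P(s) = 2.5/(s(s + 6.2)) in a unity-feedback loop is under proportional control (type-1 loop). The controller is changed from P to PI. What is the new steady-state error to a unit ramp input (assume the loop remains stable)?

The integrator raises the loop to type 2, so K_v → ∞ and e_ss to a ramp is zero.

0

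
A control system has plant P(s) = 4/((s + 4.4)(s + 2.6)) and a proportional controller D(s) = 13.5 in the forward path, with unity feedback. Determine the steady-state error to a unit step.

The loop is type 0. Static position error constant K_pos = D(0)·P(0) = 13.5·0.3497 = 4.72.
Steady-state error to a unit step: e_ss = 1/(1+K_pos) = 1/5.72 = 0.175.

0.175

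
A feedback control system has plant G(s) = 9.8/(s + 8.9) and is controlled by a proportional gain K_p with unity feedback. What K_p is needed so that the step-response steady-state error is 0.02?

Steady-state error for a unit step on this type-0 loop is 1/(1 + K_p·G(0)).
G(0) = 1.101. Require 1/(1 + K_p·1.101) = 0.02, so 1 + 1.101·K_p = 50.
K_p = (50 − 1)/1.101 = 44.5.

K_p = 44.5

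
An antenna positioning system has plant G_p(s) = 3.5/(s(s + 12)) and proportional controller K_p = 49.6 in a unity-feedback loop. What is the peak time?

Closed-loop characteristic equation: s² + 12s + 173.6 = 0, so ω_n = 13.18 rad/s and ζ = 12/(2·13.18) = 0.4554.
Damped frequency ω_d = ω_n√(1−ζ²) = 11.73 rad/s, so peak time T_p = π/ω_d = 0.268 s.

T_p = 0.268 s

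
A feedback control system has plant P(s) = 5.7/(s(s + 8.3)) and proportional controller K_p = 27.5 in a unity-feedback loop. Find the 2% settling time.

The closed-loop denominator s² + 8.3s + 156.8 gives ω_n = √156.8 = 12.52 and ζ = 8.3/(2ω_n) = 0.3315.
2% settling time T_s ≈ 4/(ζω_n) = 4/4.15 = 0.964 s.

T_s ≈ 0.964 s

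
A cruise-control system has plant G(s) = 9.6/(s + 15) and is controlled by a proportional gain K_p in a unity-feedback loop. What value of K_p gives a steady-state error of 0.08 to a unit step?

Steady-state error for a unit step on this type-0 loop is 1/(1 + K_p·G(0)).
G(0) = 0.64. Require 1/(1 + K_p·0.64) = 0.08, so 1 + 0.64·K_p = 12.5.
K_p = (12.5 − 1)/0.64 = 18.

K_p = 18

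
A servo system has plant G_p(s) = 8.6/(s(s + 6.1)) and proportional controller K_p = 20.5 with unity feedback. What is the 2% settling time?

T_s ≈ 1.31 s

The closed-loop denominator s² + 6.1s + 176.3 gives ω_n = √176.3 = 13.28 and ζ = 6.1/(2ω_n) = 0.2297.
2% settling time T_s ≈ 4/(ζω_n) = 4/3.05 = 1.31 s.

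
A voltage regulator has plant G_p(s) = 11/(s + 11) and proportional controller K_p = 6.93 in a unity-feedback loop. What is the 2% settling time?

T_s ≈ 0.0459 s

Closed-loop transfer function: T(s) = K_p·G_p(s)/(1 + K_p·G_p(s)) = 76.23/(s + 11 + 76.23) = 76.23/(s + 87.23).
Time constant τ = 1/87.23 = 0.01146 s, so the 2% settling time is about 4τ = 0.0459 s.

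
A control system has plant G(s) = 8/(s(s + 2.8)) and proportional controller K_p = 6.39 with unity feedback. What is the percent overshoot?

Closed-loop characteristic equation: s² + 2.8s + 51.12 = 0, so ω_n = 7.15 rad/s and ζ = 2.8/(2·7.15) = 0.1958.
%OS = 100·exp(−πζ/√(1−ζ²)) = 100·exp(−π·0.1958/√0.9617) = 53.4%.

53.4%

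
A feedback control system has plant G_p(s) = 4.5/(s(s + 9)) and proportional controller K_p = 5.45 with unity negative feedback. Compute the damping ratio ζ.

The closed-loop denominator is s(s+9) + 5.45·4.5 = s² + 9s + 24.53.
So ω_n² = 24.53 ⇒ ω_n = 4.952 rad/s, and ζ = 9/(2ω_n) = 0.909.

ζ = 0.909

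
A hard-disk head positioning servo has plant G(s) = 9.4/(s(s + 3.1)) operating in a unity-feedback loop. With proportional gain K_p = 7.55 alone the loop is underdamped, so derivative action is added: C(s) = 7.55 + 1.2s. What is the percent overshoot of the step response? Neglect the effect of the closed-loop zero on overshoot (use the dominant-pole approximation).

0.583%

Forward path: (7.55 + 1.2s)·9.4/(s(s+3.1)). The closed-loop characteristic equation is s² + (3.1 + 9.4·1.2)s + 9.4·7.55 = 0.
That is s² + 14.38s + 70.97 = 0, so ω_n = 8.424 rad/s and ζ = 14.38/(2·8.424) = 0.8535.
%OS = 100·exp(−πζ/√(1−ζ²)) = 0.583%.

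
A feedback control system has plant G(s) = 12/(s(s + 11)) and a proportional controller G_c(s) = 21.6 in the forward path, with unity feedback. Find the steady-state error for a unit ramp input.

The loop has one pole at the origin (type 1). Velocity error constant K_v = lim_{s→0} s·G_c(s)G(s) = 21.6·12/11 = 23.56.
Steady-state error to a unit ramp: e_ss = 1/K_v = 0.0424.

0.0424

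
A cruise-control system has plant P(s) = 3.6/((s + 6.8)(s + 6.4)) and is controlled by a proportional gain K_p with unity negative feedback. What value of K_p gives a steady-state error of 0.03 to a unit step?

The loop is type 0, so e_ss(step) = 1/(1 + K_pos) with K_pos = K_p·P(0).
P(0) = 0.08272. Require 1/(1 + K_p·0.08272) = 0.03, so 1 + 0.08272·K_p = 33.33.
K_p = (33.33 − 1)/0.08272 = 391.

K_p = 391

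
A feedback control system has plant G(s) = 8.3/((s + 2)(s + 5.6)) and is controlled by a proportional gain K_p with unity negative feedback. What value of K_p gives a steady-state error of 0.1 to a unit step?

K_p = 12.1

Steady-state error for a unit step on this type-0 loop is 1/(1 + K_p·G(0)).
G(0) = 0.7411. Require 1/(1 + K_p·0.7411) = 0.1, so 1 + 0.7411·K_p = 10.
K_p = (10 − 1)/0.7411 = 12.1.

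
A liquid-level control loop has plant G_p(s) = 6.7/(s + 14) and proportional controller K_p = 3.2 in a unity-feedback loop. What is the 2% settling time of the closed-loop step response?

T_s ≈ 0.113 s

Closed-loop transfer function: T(s) = K_p·G_p(s)/(1 + K_p·G_p(s)) = 21.44/(s + 14 + 21.44) = 21.44/(s + 35.44).
Time constant τ = 1/35.44 = 0.02822 s, so the 2% settling time is about 4τ = 0.113 s.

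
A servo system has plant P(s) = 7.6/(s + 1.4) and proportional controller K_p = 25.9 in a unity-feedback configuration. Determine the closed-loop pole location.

s = -198.2

Closed-loop transfer function: T(s) = K_p·P(s)/(1 + K_p·P(s)) = 196.8/(s + 1.4 + 196.8) = 196.8/(s + 198.2).
The closed-loop pole is at s = −198.2.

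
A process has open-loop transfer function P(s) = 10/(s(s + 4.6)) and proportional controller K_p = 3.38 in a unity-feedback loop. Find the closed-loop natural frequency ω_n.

With unity feedback the closed-loop characteristic equation is s² + 4.6s + 3.38·10 = s² + 4.6s + 33.8 = 0.
Matching s² + 2ζω_n s + ω_n²: ω_n = √33.8 = 5.814 rad/s and 2ζω_n = 4.6, so ζ = 4.6/(2·5.814) = 0.396.

ω_n = 5.81 rad/s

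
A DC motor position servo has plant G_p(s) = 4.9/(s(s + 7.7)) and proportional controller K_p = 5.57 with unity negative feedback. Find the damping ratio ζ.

With unity feedback the closed-loop characteristic equation is s² + 7.7s + 5.57·4.9 = s² + 7.7s + 27.29 = 0.
So ω_n² = 27.29 ⇒ ω_n = 5.224 rad/s, and ζ = 7.7/(2ω_n) = 0.737.

ζ = 0.737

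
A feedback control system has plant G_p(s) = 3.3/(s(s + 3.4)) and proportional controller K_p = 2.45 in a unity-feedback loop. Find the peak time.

T_p = 1.38 s

The closed-loop denominator s² + 3.4s + 8.085 gives ω_n = √8.085 = 2.843 and ζ = 3.4/(2ω_n) = 0.5979.
Damped frequency ω_d = ω_n√(1−ζ²) = 2.279 rad/s, so peak time T_p = π/ω_d = 1.38 s.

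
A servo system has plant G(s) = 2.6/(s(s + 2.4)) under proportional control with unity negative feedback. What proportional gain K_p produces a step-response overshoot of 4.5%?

K_p = 1.12

From %OS = 100·exp(−πζ/√(1−ζ²)) = 4.5%, ζ = −ln(0.045)/√(π²+ln²(0.045)) = 0.7025.
Characteristic equation s² + 2.4s + 2.6K_p = 0 gives ζ = 2.4/(2√(2.6K_p)).
Setting ζ = 0.7025: √(2.6K_p) = 2.4/(2·0.7025) = 1.708, so K_p = 2.918/2.6 = 1.12.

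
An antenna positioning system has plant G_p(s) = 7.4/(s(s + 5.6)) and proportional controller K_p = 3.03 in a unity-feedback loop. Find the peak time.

Closed-loop characteristic equation: s² + 5.6s + 22.42 = 0, so ω_n = 4.735 rad/s and ζ = 5.6/(2·4.735) = 0.5913.
Damped frequency ω_d = ω_n√(1−ζ²) = 3.819 rad/s, so peak time T_p = π/ω_d = 0.823 s.

T_p = 0.823 s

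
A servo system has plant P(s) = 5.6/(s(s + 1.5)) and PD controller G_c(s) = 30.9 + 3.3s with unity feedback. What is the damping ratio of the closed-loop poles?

Forward path: (30.9 + 3.3s)·5.6/(s(s+1.5)). The closed-loop characteristic equation is s² + (1.5 + 5.6·3.3)s + 5.6·30.9 = 0.
That is s² + 19.98s + 173 = 0, so ω_n = 13.15 rad/s and ζ = 19.98/(2·13.15) = 0.7594.

ζ = 0.759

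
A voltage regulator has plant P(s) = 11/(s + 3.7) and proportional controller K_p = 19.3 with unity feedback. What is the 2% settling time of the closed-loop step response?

T_s ≈ 0.0185 s

Closed-loop transfer function: T(s) = K_p·P(s)/(1 + K_p·P(s)) = 212.3/(s + 3.7 + 212.3) = 212.3/(s + 216).
Time constant τ = 1/216 = 0.00463 s, so the 2% settling time is about 4τ = 0.0185 s.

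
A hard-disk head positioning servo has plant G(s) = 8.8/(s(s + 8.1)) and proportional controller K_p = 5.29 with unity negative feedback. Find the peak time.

From 1 + K_pG(s) = 0: s² + 8.1s + 46.55 = 0 ⇒ ω_n = 6.823, ζ = 0.5936.
Damped frequency ω_d = ω_n√(1−ζ²) = 5.491 rad/s, so peak time T_p = π/ω_d = 0.572 s.

T_p = 0.572 s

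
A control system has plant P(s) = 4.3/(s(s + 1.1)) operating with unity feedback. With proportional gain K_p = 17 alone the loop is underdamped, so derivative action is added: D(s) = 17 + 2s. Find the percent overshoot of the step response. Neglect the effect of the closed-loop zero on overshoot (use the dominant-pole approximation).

11.5%

Forward path: (17 + 2s)·4.3/(s(s+1.1)). The closed-loop characteristic equation is s² + (1.1 + 4.3·2)s + 4.3·17 = 0.
That is s² + 9.7s + 73.1 = 0, so ω_n = 8.55 rad/s and ζ = 9.7/(2·8.55) = 0.5673.
%OS = 100·exp(−πζ/√(1−ζ²)) = 11.5%.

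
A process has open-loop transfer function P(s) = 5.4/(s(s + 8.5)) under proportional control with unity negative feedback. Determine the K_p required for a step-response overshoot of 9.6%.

K_p = 9.36

From %OS = 100·exp(−πζ/√(1−ζ²)) = 9.6%, ζ = −ln(0.096)/√(π²+ln²(0.096)) = 0.5979.
Characteristic equation s² + 8.5s + 5.4K_p = 0 gives ζ = 8.5/(2√(5.4K_p)).
Setting ζ = 0.5979: √(5.4K_p) = 8.5/(2·0.5979) = 7.108, so K_p = 50.53/5.4 = 9.36.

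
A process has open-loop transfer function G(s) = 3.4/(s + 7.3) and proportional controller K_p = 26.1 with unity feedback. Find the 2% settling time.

T_s ≈ 0.0416 s

Closed-loop transfer function: T(s) = K_p·G(s)/(1 + K_p·G(s)) = 88.74/(s + 7.3 + 88.74) = 88.74/(s + 96.04).
Time constant τ = 1/96.04 = 0.01041 s, so the 2% settling time is about 4τ = 0.0416 s.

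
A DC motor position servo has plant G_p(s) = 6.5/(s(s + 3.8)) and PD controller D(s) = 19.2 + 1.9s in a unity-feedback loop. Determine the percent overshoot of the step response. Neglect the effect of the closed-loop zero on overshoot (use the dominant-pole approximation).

3.74%

Forward path: (19.2 + 1.9s)·6.5/(s(s+3.8)). The closed-loop characteristic equation is s² + (3.8 + 6.5·1.9)s + 6.5·19.2 = 0.
That is s² + 16.15s + 124.8 = 0, so ω_n = 11.17 rad/s and ζ = 16.15/(2·11.17) = 0.7228.
%OS = 100·exp(−πζ/√(1−ζ²)) = 3.74%.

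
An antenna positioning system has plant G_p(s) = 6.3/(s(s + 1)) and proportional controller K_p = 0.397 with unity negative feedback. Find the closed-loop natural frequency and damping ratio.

1 + K_p·G_p(s) = 0 gives s² + 1s + 2.501 = 0.
Matching s² + 2ζω_n s + ω_n²: ω_n = √2.501 = 1.581 rad/s and 2ζω_n = 1, so ζ = 1/(2·1.581) = 0.316.

ω_n = 1.58 rad/s, ζ = 0.316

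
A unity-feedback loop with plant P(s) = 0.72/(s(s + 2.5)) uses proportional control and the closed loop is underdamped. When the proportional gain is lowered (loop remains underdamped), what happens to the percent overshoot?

decrease

ζ = 2.5/(2√(0.72K_p)) rises as K_p falls; higher damping means less overshoot.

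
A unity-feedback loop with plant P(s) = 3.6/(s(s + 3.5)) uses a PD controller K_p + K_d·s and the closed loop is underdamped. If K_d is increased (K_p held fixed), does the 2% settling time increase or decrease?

Characteristic equation s² + (3.5 + 3.6K_d)s + 3.6K_p = 0: raising K_d increases ζω_n = (3.5+3.6K_d)/2 while the loop stays underdamped, so T_s ≈ 4/(ζω_n) decreases.

decrease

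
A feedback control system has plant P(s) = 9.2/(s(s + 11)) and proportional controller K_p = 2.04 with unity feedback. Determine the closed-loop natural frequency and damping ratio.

The closed-loop denominator is s(s+11) + 2.04·9.2 = s² + 11s + 18.77.
Matching s² + 2ζω_n s + ω_n²: ω_n = √18.77 = 4.332 rad/s and 2ζω_n = 11, so ζ = 11/(2·4.332) = 1.27.

ω_n = 4.33 rad/s, ζ = 1.27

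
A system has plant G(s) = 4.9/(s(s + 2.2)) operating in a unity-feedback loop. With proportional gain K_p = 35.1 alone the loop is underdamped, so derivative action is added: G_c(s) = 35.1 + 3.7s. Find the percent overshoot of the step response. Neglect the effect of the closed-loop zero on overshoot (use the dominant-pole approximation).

Forward path: (35.1 + 3.7s)·4.9/(s(s+2.2)). The closed-loop characteristic equation is s² + (2.2 + 4.9·3.7)s + 4.9·35.1 = 0.
That is s² + 20.33s + 172 = 0, so ω_n = 13.11 rad/s and ζ = 20.33/(2·13.11) = 0.7751.
%OS = 100·exp(−πζ/√(1−ζ²)) = 2.12%.

2.12%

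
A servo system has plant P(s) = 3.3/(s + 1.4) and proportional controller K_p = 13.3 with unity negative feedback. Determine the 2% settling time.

T_s ≈ 0.0883 s

Closed-loop transfer function: T(s) = K_p·P(s)/(1 + K_p·P(s)) = 43.89/(s + 1.4 + 43.89) = 43.89/(s + 45.29).
Time constant τ = 1/45.29 = 0.02208 s, so the 2% settling time is about 4τ = 0.0883 s.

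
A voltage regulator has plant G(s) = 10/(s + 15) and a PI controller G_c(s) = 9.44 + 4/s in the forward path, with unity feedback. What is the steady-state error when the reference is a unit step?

The open loop G_c(s)G(s) has a pole at the origin (type 1), so the static position error constant is infinite and e_ss = 1/(1+∞) = 0.

0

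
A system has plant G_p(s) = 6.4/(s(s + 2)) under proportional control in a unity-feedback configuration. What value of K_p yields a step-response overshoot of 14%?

From %OS = 100·exp(−πζ/√(1−ζ²)) = 14%, ζ = −ln(0.14)/√(π²+ln²(0.14)) = 0.5305.
Characteristic equation s² + 2s + 6.4K_p = 0 gives ζ = 2/(2√(6.4K_p)).
Setting ζ = 0.5305: √(6.4K_p) = 2/(2·0.5305) = 1.885, so K_p = 3.553/6.4 = 0.555.

K_p = 0.555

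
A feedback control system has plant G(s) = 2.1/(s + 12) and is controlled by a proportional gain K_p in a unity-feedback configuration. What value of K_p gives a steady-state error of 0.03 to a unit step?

K_p = 185

For a type-0 loop with proportional control, e_ss = 1/(1 + K_p·G(0)).
G(0) = 0.175. Require 1/(1 + K_p·0.175) = 0.03, so 1 + 0.175·K_p = 33.33.
K_p = (33.33 − 1)/0.175 = 185.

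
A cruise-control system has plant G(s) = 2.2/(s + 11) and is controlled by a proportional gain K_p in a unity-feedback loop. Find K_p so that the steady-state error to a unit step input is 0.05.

For a type-0 loop with proportional control, e_ss = 1/(1 + K_p·G(0)).
G(0) = 0.2. Require 1/(1 + K_p·0.2) = 0.05, so 1 + 0.2·K_p = 20.
K_p = (20 − 1)/0.2 = 95.

K_p = 95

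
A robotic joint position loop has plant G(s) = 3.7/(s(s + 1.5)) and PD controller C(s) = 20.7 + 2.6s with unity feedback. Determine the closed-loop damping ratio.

ζ = 0.635

Forward path: (20.7 + 2.6s)·3.7/(s(s+1.5)). The closed-loop characteristic equation is s² + (1.5 + 3.7·2.6)s + 3.7·20.7 = 0.
That is s² + 11.12s + 76.59 = 0, so ω_n = 8.752 rad/s and ζ = 11.12/(2·8.752) = 0.6353.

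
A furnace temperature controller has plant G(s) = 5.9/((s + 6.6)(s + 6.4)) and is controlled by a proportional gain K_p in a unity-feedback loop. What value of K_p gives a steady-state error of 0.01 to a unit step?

K_p = 709

For a type-0 loop with proportional control, e_ss = 1/(1 + K_p·G(0)).
G(0) = 0.1397. Require 1/(1 + K_p·0.1397) = 0.01, so 1 + 0.1397·K_p = 100.
K_p = (100 − 1)/0.1397 = 709.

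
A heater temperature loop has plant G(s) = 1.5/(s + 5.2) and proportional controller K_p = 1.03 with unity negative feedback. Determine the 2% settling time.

Closed-loop transfer function: T(s) = K_p·G(s)/(1 + K_p·G(s)) = 1.545/(s + 5.2 + 1.545) = 1.545/(s + 6.745).
Time constant τ = 1/6.745 = 0.1483 s, so the 2% settling time is about 4τ = 0.593 s.

T_s ≈ 0.593 s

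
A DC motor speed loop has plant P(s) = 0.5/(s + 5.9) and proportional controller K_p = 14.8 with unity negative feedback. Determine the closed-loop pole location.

Closed-loop transfer function: T(s) = K_p·P(s)/(1 + K_p·P(s)) = 7.4/(s + 5.9 + 7.4) = 7.4/(s + 13.3).
The closed-loop pole is at s = −13.3.

s = -13.3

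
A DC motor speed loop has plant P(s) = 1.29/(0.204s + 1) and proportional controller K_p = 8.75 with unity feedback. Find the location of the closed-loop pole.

s = -60.23

Closed loop: T(s) = K_p·P/(1+K_p·P) = 11.29/(0.204s + 1 + 11.29), with pole at s = −(1 + 11.29)/0.204 = −60.23.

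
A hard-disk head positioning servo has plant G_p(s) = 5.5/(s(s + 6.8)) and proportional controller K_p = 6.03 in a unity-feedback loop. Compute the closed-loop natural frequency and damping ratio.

With unity feedback the closed-loop characteristic equation is s² + 6.8s + 6.03·5.5 = s² + 6.8s + 33.16 = 0.
Matching s² + 2ζω_n s + ω_n²: ω_n = √33.16 = 5.759 rad/s and 2ζω_n = 6.8, so ζ = 6.8/(2·5.759) = 0.59.

ω_n = 5.76 rad/s, ζ = 0.59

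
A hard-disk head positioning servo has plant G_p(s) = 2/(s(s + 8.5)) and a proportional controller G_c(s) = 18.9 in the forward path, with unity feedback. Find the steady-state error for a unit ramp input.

The loop has one pole at the origin (type 1). Velocity error constant K_v = lim_{s→0} s·G_c(s)G_p(s) = 18.9·2/8.5 = 4.447.
Steady-state error to a unit ramp: e_ss = 1/K_v = 0.225.

0.225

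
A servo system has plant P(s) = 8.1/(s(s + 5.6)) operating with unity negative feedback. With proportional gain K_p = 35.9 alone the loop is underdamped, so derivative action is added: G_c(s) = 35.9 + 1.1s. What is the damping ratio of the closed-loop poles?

ζ = 0.425

Forward path: (35.9 + 1.1s)·8.1/(s(s+5.6)). The closed-loop characteristic equation is s² + (5.6 + 8.1·1.1)s + 8.1·35.9 = 0.
That is s² + 14.51s + 290.8 = 0, so ω_n = 17.05 rad/s and ζ = 14.51/(2·17.05) = 0.4254.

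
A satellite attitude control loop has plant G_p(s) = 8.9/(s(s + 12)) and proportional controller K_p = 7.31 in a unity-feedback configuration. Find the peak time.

Closed-loop characteristic equation: s² + 12s + 65.06 = 0, so ω_n = 8.066 rad/s and ζ = 12/(2·8.066) = 0.7439.
Damped frequency ω_d = ω_n√(1−ζ²) = 5.391 rad/s, so peak time T_p = π/ω_d = 0.583 s.

T_p = 0.583 s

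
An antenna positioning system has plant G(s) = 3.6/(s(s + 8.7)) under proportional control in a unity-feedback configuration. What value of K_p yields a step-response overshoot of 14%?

K_p = 18.7

From %OS = 100·exp(−πζ/√(1−ζ²)) = 14%, ζ = −ln(0.14)/√(π²+ln²(0.14)) = 0.5305.
Characteristic equation s² + 8.7s + 3.6K_p = 0 gives ζ = 8.7/(2√(3.6K_p)).
Setting ζ = 0.5305: √(3.6K_p) = 8.7/(2·0.5305) = 8.2, so K_p = 67.24/3.6 = 18.7.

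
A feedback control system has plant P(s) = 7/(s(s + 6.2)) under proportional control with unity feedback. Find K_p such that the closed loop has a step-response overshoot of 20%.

From %OS = 100·exp(−πζ/√(1−ζ²)) = 20%, ζ = −ln(0.2)/√(π²+ln²(0.2)) = 0.4559.
Characteristic equation s² + 6.2s + 7K_p = 0 gives ζ = 6.2/(2√(7K_p)).
Setting ζ = 0.4559: √(7K_p) = 6.2/(2·0.4559) = 6.799, so K_p = 46.23/7 = 6.6.

K_p = 6.6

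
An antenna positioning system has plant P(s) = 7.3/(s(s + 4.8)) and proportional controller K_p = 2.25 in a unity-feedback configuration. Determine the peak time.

T_p = 0.962 s

Closed-loop characteristic equation: s² + 4.8s + 16.43 = 0, so ω_n = 4.053 rad/s and ζ = 4.8/(2·4.053) = 0.5922.
Damped frequency ω_d = ω_n√(1−ζ²) = 3.266 rad/s, so peak time T_p = π/ω_d = 0.962 s.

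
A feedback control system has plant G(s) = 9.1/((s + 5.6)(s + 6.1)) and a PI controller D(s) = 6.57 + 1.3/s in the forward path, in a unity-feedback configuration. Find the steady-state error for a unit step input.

The open loop D(s)G(s) has a pole at the origin (type 1), so the static position error constant is infinite and e_ss = 1/(1+∞) = 0.

0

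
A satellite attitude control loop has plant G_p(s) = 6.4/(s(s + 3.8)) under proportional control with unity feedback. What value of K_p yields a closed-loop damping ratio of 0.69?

Closed-loop characteristic equation: s² + 3.8s + K_p·6.4 = 0.
So ω_n = √(6.4K_p) and 2ζω_n = 3.8, giving ζ = 3.8/(2√(6.4K_p)).
Setting ζ = 0.69: √(6.4K_p) = 3.8/(2·0.69) = 2.754, so K_p = 7.582/6.4 = 1.18.

K_p = 1.18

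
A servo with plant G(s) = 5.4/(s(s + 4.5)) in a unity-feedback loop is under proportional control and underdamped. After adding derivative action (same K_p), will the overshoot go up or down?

decrease

With PD the characteristic equation becomes s² + (a + K·K_d)s + K·K_p = 0; the damping term grows, ζ rises, overshoot falls.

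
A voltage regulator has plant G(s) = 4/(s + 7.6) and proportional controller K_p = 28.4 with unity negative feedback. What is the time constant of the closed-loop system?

τ = 0.00825 s

Closed-loop transfer function: T(s) = K_p·G(s)/(1 + K_p·G(s)) = 113.6/(s + 7.6 + 113.6) = 113.6/(s + 121.2).
Time constant τ = 1/121.2 = 0.00825 s.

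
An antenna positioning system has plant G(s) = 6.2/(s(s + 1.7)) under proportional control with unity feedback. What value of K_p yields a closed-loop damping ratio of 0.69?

Closed-loop characteristic equation: s² + 1.7s + K_p·6.2 = 0.
So ω_n = √(6.2K_p) and 2ζω_n = 1.7, giving ζ = 1.7/(2√(6.2K_p)).
Setting ζ = 0.69: √(6.2K_p) = 1.7/(2·0.69) = 1.232, so K_p = 1.518/6.2 = 0.245.

K_p = 0.245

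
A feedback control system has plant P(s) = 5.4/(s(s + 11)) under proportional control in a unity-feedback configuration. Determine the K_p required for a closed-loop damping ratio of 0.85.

K_p = 7.75

Closed-loop characteristic equation: s² + 11s + K_p·5.4 = 0.
So ω_n = √(5.4K_p) and 2ζω_n = 11, giving ζ = 11/(2√(5.4K_p)).
Setting ζ = 0.85: √(5.4K_p) = 11/(2·0.85) = 6.471, so K_p = 41.87/5.4 = 7.75.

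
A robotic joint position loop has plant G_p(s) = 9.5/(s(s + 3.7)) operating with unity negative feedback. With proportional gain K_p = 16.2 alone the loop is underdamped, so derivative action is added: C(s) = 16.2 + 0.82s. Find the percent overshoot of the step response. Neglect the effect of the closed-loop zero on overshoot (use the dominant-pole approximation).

Forward path: (16.2 + 0.82s)·9.5/(s(s+3.7)). The closed-loop characteristic equation is s² + (3.7 + 9.5·0.82)s + 9.5·16.2 = 0.
That is s² + 11.49s + 153.9 = 0, so ω_n = 12.41 rad/s and ζ = 11.49/(2·12.41) = 0.4631.
%OS = 100·exp(−πζ/√(1−ζ²)) = 19.4%.

19.4%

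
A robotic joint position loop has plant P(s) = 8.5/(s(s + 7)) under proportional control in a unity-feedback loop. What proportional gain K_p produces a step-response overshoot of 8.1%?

K_p = 3.69

From %OS = 100·exp(−πζ/√(1−ζ²)) = 8.1%, ζ = −ln(0.081)/√(π²+ln²(0.081)) = 0.6247.
Characteristic equation s² + 7s + 8.5K_p = 0 gives ζ = 7/(2√(8.5K_p)).
Setting ζ = 0.6247: √(8.5K_p) = 7/(2·0.6247) = 5.603, so K_p = 31.39/8.5 = 3.69.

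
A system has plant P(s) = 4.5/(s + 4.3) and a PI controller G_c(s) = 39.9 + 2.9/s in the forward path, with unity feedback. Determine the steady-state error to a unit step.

The open loop G_c(s)P(s) has a pole at the origin (type 1), so the static position error constant is infinite and e_ss = 1/(1+∞) = 0.

0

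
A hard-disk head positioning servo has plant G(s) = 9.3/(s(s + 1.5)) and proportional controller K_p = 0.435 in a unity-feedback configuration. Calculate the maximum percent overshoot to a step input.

From 1 + K_pG(s) = 0: s² + 1.5s + 4.046 = 0 ⇒ ω_n = 2.011, ζ = 0.3729.
%OS = 100·exp(−πζ/√(1−ζ²)) = 100·exp(−π·0.3729/√0.861) = 28.3%.

28.3%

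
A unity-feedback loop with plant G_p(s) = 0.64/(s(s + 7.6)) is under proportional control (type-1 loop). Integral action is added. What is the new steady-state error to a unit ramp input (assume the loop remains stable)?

0

The integrator raises the loop to type 2, so K_v → ∞ and e_ss to a ramp is zero.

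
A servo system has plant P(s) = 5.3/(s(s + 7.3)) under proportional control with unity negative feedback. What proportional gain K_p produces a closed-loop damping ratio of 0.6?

K_p = 6.98

Closed-loop characteristic equation: s² + 7.3s + K_p·5.3 = 0.
So ω_n = √(5.3K_p) and 2ζω_n = 7.3, giving ζ = 7.3/(2√(5.3K_p)).
Setting ζ = 0.6: √(5.3K_p) = 7.3/(2·0.6) = 6.083, so K_p = 37.01/5.3 = 6.98.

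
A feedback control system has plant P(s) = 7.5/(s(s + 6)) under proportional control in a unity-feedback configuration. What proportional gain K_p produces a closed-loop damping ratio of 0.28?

Closed-loop characteristic equation: s² + 6s + K_p·7.5 = 0.
So ω_n = √(7.5K_p) and 2ζω_n = 6, giving ζ = 6/(2√(7.5K_p)).
Setting ζ = 0.28: √(7.5K_p) = 6/(2·0.28) = 10.71, so K_p = 114.8/7.5 = 15.3.

K_p = 15.3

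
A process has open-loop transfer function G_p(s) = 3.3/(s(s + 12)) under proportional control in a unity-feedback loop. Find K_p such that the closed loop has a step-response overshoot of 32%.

K_p = 93.8

From %OS = 100·exp(−πζ/√(1−ζ²)) = 32%, ζ = −ln(0.32)/√(π²+ln²(0.32)) = 0.341.
Characteristic equation s² + 12s + 3.3K_p = 0 gives ζ = 12/(2√(3.3K_p)).
Setting ζ = 0.341: √(3.3K_p) = 12/(2·0.341) = 17.6, so K_p = 309.7/3.3 = 93.8.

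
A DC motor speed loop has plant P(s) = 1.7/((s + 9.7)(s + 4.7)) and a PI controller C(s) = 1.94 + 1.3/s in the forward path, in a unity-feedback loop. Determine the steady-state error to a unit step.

The open loop C(s)P(s) has a pole at the origin (type 1), so the static position error constant is infinite and e_ss = 1/(1+∞) = 0.

0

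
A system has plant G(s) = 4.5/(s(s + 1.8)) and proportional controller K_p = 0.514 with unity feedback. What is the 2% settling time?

The closed-loop denominator s² + 1.8s + 2.313 gives ω_n = √2.313 = 1.521 and ζ = 1.8/(2ω_n) = 0.5918.
2% settling time T_s ≈ 4/(ζω_n) = 4/0.9 = 4.44 s.

T_s ≈ 4.44 s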